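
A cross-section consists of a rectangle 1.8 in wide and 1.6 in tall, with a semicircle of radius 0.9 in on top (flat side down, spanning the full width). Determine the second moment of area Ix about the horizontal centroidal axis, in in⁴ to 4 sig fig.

Ix ≈ 1.919 in⁴

Break the section into simple shapes (no overlaps), measuring from the bottom-left corner of the bounding box.
Rectangular body: 1.8 × 1.6, A = 2.88 in², y = 0.8 in, Ī = 0.6144 in⁴.
Semicircular cap: semicircle r = 0.9, A = 1.27235 in², y = 1.98197 in, Ī = 0.0720115 in⁴.
Centroid: ȳ = ΣA·y / ΣA = 1.16218 in.
Transfer each piece to the horizontal centroidal axis using Ī + A·d² with d = y − 1.16218:
  rectangular body: d = -0.362175 in → contributes +0.992172 in⁴
  semicircular cap: d = 0.819797 in → contributes +0.927112 in⁴
Total I = 1.91928 in⁴.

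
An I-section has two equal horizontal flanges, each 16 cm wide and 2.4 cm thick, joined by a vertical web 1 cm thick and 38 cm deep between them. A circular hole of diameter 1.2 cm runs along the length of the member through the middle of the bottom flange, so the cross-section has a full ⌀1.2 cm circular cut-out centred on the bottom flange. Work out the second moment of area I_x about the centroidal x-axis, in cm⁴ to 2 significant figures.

I_x ≈ 3.5 × 10⁴ cm⁴

Decompose the section into non-overlapping parts with the origin at the bottom-left of its bounding rectangle.
Bottom flange: 16 × 2.4, A = 38.4 cm², y = 1.2 cm, Ī = 18.43 cm⁴.
Web: 1 × 38, A = 38 cm², y = 21.4 cm, Ī = 4 573 cm⁴.
Top flange: 16 × 2.4, A = 38.4 cm², y = 41.6 cm, Ī = 18.43 cm⁴.
Hole (subtracted): ⌀1.2, A = 1.131 cm², y = 1.2 cm, Ī = 0.1018 cm⁴.
Centroid: ȳ = ΣA·y / ΣA = 21.6 cm.
Transfer each piece to the centroidal x-axis using Ī + A·d² with d = y − 21.6:
  bottom flange: d = -20.4 cm → contributes +16 001 cm⁴
  web: d = -0.201 cm → contributes +4 574 cm⁴
  top flange: d = 20 cm → contributes +15 377 cm⁴
  hole: d = -20.4 cm → contributes −470.8 cm⁴
Total I = 35 481 cm⁴.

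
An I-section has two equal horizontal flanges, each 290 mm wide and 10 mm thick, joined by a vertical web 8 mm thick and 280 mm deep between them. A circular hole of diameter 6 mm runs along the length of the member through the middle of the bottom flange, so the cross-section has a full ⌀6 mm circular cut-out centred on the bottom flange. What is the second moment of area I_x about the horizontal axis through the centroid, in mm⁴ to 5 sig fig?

Decompose the section into non-overlapping parts with the origin at the bottom-left of its bounding rectangle.
Bottom flange: 290 × 10, A = 2 900 mm², y = 5 mm, Ī = 24166.67 mm⁴.
Web: 8 × 280, A = 2 240 mm², y = 150 mm, Ī = 14 634 667 mm⁴.
Top flange: 290 × 10, A = 2 900 mm², y = 295 mm, Ī = 24166.67 mm⁴.
Hole (subtracted): ⌀6, A = 28.27433 mm², y = 5 mm, Ī = 63.61725 mm⁴.
Centroid: ȳ = ΣA·y / ΣA = 150.5117 mm.
Transfer each piece to the horizontal axis through the centroid using Ī + A·d² with d = y − 150.5117:
  bottom flange: d = -145.5117 mm → contributes +61 427 784 mm⁴
  web: d = -0.5117223 mm → contributes +14 635 253 mm⁴
  top flange: d = 144.4883 mm → contributes +60 567 068 mm⁴
  hole: d = -145.5117 mm → contributes −598734.8 mm⁴
Total I = 136 031 371 mm⁴.

I_x ≈ 1.3603 × 10⁸ mm⁴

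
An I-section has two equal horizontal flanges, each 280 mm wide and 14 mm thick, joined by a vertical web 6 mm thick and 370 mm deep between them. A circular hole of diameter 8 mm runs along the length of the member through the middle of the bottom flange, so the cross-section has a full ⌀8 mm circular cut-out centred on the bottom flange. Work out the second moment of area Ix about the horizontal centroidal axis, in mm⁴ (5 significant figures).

Break the section into simple shapes (no overlaps), measuring from the bottom-left corner of the bounding box.
Bottom flange: 280 × 14, A = 3 920 mm², y = 7 mm, Ī = 64026.67 mm⁴.
Web: 6 × 370, A = 2 220 mm², y = 199 mm, Ī = 25 326 500 mm⁴.
Top flange: 280 × 14, A = 3 920 mm², y = 391 mm, Ī = 64026.67 mm⁴.
Hole (subtracted): ⌀8, A = 50.26548 mm², y = 7 mm, Ī = 201.0619 mm⁴.
Centroid: ȳ = ΣA·y / ΣA = 199.9642 mm.
Transfer each piece to the horizontal centroidal axis using Ī + A·d² with d = y − 199.9642:
  bottom flange: d = -192.9642 mm → contributes +146 025 880 mm⁴
  web: d = -0.9641587 mm → contributes +25 328 564 mm⁴
  top flange: d = 191.0358 mm → contributes +143 123 222 mm⁴
  hole: d = -192.9642 mm → contributes −1 871 845 mm⁴
Total I = 312 605 820 mm⁴.

Ix ≈ 3.1261 × 10⁸ mm⁴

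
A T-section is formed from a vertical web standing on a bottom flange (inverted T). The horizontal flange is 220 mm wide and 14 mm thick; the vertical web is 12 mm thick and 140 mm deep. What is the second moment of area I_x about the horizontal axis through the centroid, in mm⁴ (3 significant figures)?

I_x ≈ 9.24 × 10⁶ mm⁴

Split into non-overlapping primitives; take the origin at the lower-left of the bounding box.
Flange: 220 × 14, A = 3 080 mm², y = 7 mm, Ī = 50 307 mm⁴.
Web: 12 × 140, A = 1 680 mm², y = 84 mm, Ī = 2 744 000 mm⁴.
Centroid: ȳ = ΣA·y / ΣA = 34.176 mm.
Transfer each piece to the horizontal axis through the centroid using Ī + A·d² with d = y − 34.176:
  flange: d = -27.176 mm → contributes +2 325 073 mm⁴
  web: d = 49.824 mm → contributes +6 914 405 mm⁴
Total I = 9 239 478 mm⁴.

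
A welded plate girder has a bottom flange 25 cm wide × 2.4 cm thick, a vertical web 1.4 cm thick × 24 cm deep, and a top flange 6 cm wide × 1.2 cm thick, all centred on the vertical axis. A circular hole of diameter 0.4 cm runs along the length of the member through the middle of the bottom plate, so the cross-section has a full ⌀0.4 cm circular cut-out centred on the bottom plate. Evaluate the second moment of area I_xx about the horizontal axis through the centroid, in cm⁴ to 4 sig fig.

Decompose the section into non-overlapping parts with the origin at the bottom-left of its bounding rectangle.
Bottom plate: 25 × 2.4, A = 60 cm², y = 1.2 cm, Ī = 28.8 cm⁴.
Web plate: 1.4 × 24, A = 33.6 cm², y = 14.4 cm, Ī = 1612.8 cm⁴.
Top plate: 6 × 1.2, A = 7.2 cm², y = 27 cm, Ī = 0.864 cm⁴.
Hole (subtracted): ⌀0.4, A = 0.125664 cm², y = 1.2 cm, Ī = 0.00125664 cm⁴.
Centroid: ȳ = ΣA·y / ΣA = 7.45065 cm.
Transfer each piece to the horizontal axis through the centroid using Ī + A·d² with d = y − 7.45065:
  bottom plate: d = -6.25065 cm → contributes +2373.04 cm⁴
  web plate: d = 6.94935 cm → contributes +3235.46 cm⁴
  top plate: d = 19.5494 cm → contributes +2752.54 cm⁴
  hole: d = -6.25065 cm → contributes −4.91102 cm⁴
Total I = 8356.13 cm⁴.

I_xx ≈ 8356 cm⁴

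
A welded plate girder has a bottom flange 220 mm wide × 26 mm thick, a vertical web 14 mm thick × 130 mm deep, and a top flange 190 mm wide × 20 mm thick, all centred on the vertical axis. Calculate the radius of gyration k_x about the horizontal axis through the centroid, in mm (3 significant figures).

Treat the section as a set of non-overlapping primitives; coordinates are from the bounding-box lower-left.
Bottom plate: 220 × 26, A = 5 720 mm², y = 13 mm, Ī = 322 227 mm⁴.
Web plate: 14 × 130, A = 1 820 mm², y = 91 mm, Ī = 2 563 167 mm⁴.
Top plate: 190 × 20, A = 3 800 mm², y = 166 mm, Ī = 126 667 mm⁴.
Centroid: ȳ = ΣA·y / ΣA = 76.788 mm.
Transfer each piece to the horizontal axis through the centroid using Ī + A·d² with d = y − 76.788:
  bottom plate: d = -63.788 mm → contributes +23 596 648 mm⁴
  web plate: d = 14.212 mm → contributes +2 930 753 mm⁴
  top plate: d = 89.212 mm → contributes +30 369 790 mm⁴
Total I = 56 897 192 mm⁴.
Radius of gyration: k = √(I/A) = √(56 897 192 / 11 340) = 70.834 mm.

k_x ≈ 70.8 mm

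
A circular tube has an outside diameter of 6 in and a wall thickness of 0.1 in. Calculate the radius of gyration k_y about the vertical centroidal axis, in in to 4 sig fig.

Decompose the section into non-overlapping parts with the origin at the bottom-left of its bounding rectangle.
Outer circle: ⌀6, A = 28.2743 in², x = 3 in, Ī = 63.6173 in⁴.
Bore (subtracted): ⌀5.8, A = 26.4208 in², x = 3 in, Ī = 55.5497 in⁴.
By symmetry the centroid is at mid-width, x̄ = 3 in.
All pieces are centred on the vertical centroidal axis, so I = ΣĪ (holes subtracted) = 8.06753 in⁴.
Radius of gyration: k = √(I/A) = √(8.06753 / 1.85354) = 2.08626 in.

k_y ≈ 2.086 in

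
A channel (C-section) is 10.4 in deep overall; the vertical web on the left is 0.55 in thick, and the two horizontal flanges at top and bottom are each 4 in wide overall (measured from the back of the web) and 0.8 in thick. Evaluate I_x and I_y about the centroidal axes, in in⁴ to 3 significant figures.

Split into non-overlapping primitives; take the origin at the lower-left of the bounding box.
Web: 0.55 × 10.4, A = 5.72 in², y = 5.2 in, Ī = 51.556 in⁴.
Top flange (beyond web): 3.45 × 0.8, A = 2.76 in², y = 10 in, Ī = 0.1472 in⁴.
Bottom flange (beyond web): 3.45 × 0.8, A = 2.76 in², y = 0.4 in, Ī = 0.1472 in⁴.
By symmetry the centroid is at mid-height, ȳ = 5.2 in.
Transfer each piece to the centroidal x-axis using Ī + A·d² with d = y − 5.2:
  web: d = 0 in → contributes +51.556 in⁴
  top flange (beyond web): d = 4.8 in → contributes +63.738 in⁴
  bottom flange (beyond web): d = -4.8 in → contributes +63.738 in⁴
Total I = 179.03 in⁴.
For the y-axis: x̄ = 1.2572 in.
Repeating about the centroidal y-axis gives I_y = 16.856 in⁴.

I_x ≈ 179 in⁴, I_y ≈ 16.9 in⁴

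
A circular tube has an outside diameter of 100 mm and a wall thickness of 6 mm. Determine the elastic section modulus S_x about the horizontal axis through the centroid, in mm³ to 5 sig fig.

Treat the section as a set of non-overlapping primitives; coordinates are from the bounding-box lower-left.
Outer circle: ⌀100, A = 7853.982 mm², y = 50 mm, Ī = 4 908 739 mm⁴.
Bore (subtracted): ⌀88, A = 6082.123 mm², y = 50 mm, Ī = 2 943 748 mm⁴.
By symmetry the centroid is at mid-height, ȳ = 50 mm.
All pieces are centred on the horizontal axis through the centroid, so I = ΣĪ (holes subtracted) = 1 964 991 mm⁴.
Extreme fibre distance c = 50 mm; S = I/c = 39299.82 mm³.

S_x ≈ 3.9300 × 10⁴ mm³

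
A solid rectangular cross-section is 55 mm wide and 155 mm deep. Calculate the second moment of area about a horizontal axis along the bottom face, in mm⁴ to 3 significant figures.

The section: 55 × 155, A = 8 525 mm², y = 77.5 mm, Ī = 17 067 760 mm⁴.
Transfer it to a horizontal axis along the bottom face using Ī + A·d² with d = y − 0:
  the section: d = 77.5 mm → contributes +68 271 042 mm⁴
Total I = 68 271 042 mm⁴.

I_base ≈ 6.83 × 10⁷ mm⁴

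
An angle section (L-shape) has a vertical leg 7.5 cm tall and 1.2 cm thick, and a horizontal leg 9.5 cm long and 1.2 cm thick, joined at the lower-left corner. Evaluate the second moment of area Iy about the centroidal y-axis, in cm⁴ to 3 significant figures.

Iy ≈ 165 cm⁴

Break the section into simple shapes (no overlaps), measuring from the bottom-left corner of the bounding box.
Vertical leg: 1.2 × 7.5, A = 9 cm², x = 0.6 cm, Ī = 1.08 cm⁴.
Horizontal leg (remainder): 8.3 × 1.2, A = 9.96 cm², x = 5.35 cm, Ī = 57.179 cm⁴.
Centroid: x̄ = ΣA·x / ΣA = 3.0953 cm.
Transfer each piece to the centroidal y-axis using Ī + A·d² with d = x − 3.0953:
  vertical leg: d = -2.4953 cm → contributes +57.117 cm⁴
  horizontal leg (remainder): d = 2.2547 cm → contributes +107.81 cm⁴
Total I = 164.93 cm⁴.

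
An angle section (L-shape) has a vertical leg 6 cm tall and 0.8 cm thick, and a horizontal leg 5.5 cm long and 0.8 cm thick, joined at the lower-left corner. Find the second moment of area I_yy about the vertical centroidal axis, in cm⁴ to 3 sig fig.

Break the section into simple shapes (no overlaps), measuring from the bottom-left corner of the bounding box.
Vertical leg: 0.8 × 6, A = 4.8 cm², x = 0.4 cm, Ī = 0.256 cm⁴.
Horizontal leg (remainder): 4.7 × 0.8, A = 3.76 cm², x = 3.15 cm, Ī = 6.9215 cm⁴.
Centroid: x̄ = ΣA·x / ΣA = 1.6079 cm.
Transfer each piece to the vertical centroidal axis using Ī + A·d² with d = x − 1.6079:
  vertical leg: d = -1.2079 cm → contributes +7.2598 cm⁴
  horizontal leg (remainder): d = 1.5421 cm → contributes +15.863 cm⁴
Total I = 23.122 cm⁴.

I_yy ≈ 23.1 cm⁴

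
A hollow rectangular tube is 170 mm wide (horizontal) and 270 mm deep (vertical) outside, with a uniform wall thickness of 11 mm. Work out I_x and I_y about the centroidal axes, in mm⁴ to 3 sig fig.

I_x ≈ 9.07 × 10⁷ mm⁴, I_y ≈ 4.35 × 10⁷ mm⁴

Decompose the section into non-overlapping parts with the origin at the bottom-left of its bounding rectangle.
Outer rectangle: 170 × 270, A = 45 900 mm², y = 135 mm, Ī = 278 842 500 mm⁴.
Inner void (subtracted): 148 × 248, A = 36 704 mm², y = 135 mm, Ī = 188 120 235 mm⁴.
By symmetry the centroid is at mid-height, ȳ = 135 mm.
All pieces are centred on the centroidal x-axis, so I = ΣĪ (holes subtracted) = 90 722 265 mm⁴.
Repeating about the centroidal y-axis gives I_y = 43 545 465 mm⁴.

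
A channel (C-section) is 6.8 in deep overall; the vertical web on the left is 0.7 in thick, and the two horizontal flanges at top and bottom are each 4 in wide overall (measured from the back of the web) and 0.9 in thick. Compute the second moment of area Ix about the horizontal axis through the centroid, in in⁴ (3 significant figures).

Ix ≈ 70.4 in⁴

Split into non-overlapping primitives; take the origin at the lower-left of the bounding box.
Web: 0.7 × 6.8, A = 4.76 in², y = 3.4 in, Ī = 18.342 in⁴.
Top flange (beyond web): 3.3 × 0.9, A = 2.97 in², y = 6.35 in, Ī = 0.20048 in⁴.
Bottom flange (beyond web): 3.3 × 0.9, A = 2.97 in², y = 0.45 in, Ī = 0.20048 in⁴.
By symmetry the centroid is at mid-height, ȳ = 3.4 in.
Transfer each piece to the horizontal axis through the centroid using Ī + A·d² with d = y − 3.4:
  web: d = 0 in → contributes +18.342 in⁴
  top flange (beyond web): d = 2.95 in → contributes +26.047 in⁴
  bottom flange (beyond web): d = -2.95 in → contributes +26.047 in⁴
Total I = 70.436 in⁴.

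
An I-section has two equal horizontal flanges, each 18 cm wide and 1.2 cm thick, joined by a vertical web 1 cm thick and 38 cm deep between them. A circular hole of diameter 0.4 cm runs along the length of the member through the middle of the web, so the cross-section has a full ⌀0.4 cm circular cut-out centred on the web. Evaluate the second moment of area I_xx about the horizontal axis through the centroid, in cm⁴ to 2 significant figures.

Break the section into simple shapes (no overlaps), measuring from the bottom-left corner of the bounding box.
Bottom flange: 18 × 1.2, A = 21.6 cm², y = 0.6 cm, Ī = 2.592 cm⁴.
Web: 1 × 38, A = 38 cm², y = 20.2 cm, Ī = 4 573 cm⁴.
Top flange: 18 × 1.2, A = 21.6 cm², y = 39.8 cm, Ī = 2.592 cm⁴.
Hole (subtracted): ⌀0.4, A = 0.1257 cm², y = 20.2 cm, Ī = 0.001257 cm⁴.
By symmetry the centroid is at mid-height, ȳ = 20.2 cm.
Transfer each piece to the horizontal axis through the centroid using Ī + A·d² with d = y − 20.2:
  bottom flange: d = -19.6 cm → contributes +8 300 cm⁴
  web: d = 0 cm → contributes +4 573 cm⁴
  top flange: d = 19.6 cm → contributes +8 300 cm⁴
  hole: d = 0 cm → contributes −0.001257 cm⁴
Total I = 21 174 cm⁴.

I_xx ≈ 2.1 × 10⁴ cm⁴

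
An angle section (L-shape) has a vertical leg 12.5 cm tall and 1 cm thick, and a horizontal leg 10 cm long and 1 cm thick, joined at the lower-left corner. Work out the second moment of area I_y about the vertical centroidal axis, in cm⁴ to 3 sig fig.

Treat the section as a set of non-overlapping primitives; coordinates are from the bounding-box lower-left.
Vertical leg: 1 × 12.5, A = 12.5 cm², x = 0.5 cm, Ī = 1.0417 cm⁴.
Horizontal leg (remainder): 9 × 1, A = 9 cm², x = 5.5 cm, Ī = 60.75 cm⁴.
Centroid: x̄ = ΣA·x / ΣA = 2.593 cm.
Transfer each piece to the vertical centroidal axis using Ī + A·d² with d = x − 2.593:
  vertical leg: d = -2.093 cm → contributes +55.801 cm⁴
  horizontal leg (remainder): d = 2.907 cm → contributes +136.8 cm⁴
Total I = 192.61 cm⁴.

I_y ≈ 193 cm⁴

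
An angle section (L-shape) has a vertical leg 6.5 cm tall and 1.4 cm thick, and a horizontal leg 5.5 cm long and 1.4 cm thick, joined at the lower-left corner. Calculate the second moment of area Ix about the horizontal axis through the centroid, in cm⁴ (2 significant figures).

Ix ≈ 56 cm⁴

Split into non-overlapping primitives; take the origin at the lower-left of the bounding box.
Vertical leg: 1.4 × 6.5, A = 9.1 cm², y = 3.25 cm, Ī = 32.04 cm⁴.
Horizontal leg (remainder): 4.1 × 1.4, A = 5.74 cm², y = 0.7 cm, Ī = 0.9375 cm⁴.
Centroid: ȳ = ΣA·y / ΣA = 2.264 cm.
Transfer each piece to the horizontal axis through the centroid using Ī + A·d² with d = y − 2.264:
  vertical leg: d = 0.9863 cm → contributes +40.89 cm⁴
  horizontal leg (remainder): d = -1.564 cm → contributes +14.97 cm⁴
Total I = 55.86 cm⁴.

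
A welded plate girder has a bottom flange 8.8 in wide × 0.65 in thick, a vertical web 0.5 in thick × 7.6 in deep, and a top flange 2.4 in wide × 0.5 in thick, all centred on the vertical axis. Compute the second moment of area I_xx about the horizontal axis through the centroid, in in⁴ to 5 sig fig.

I_xx ≈ 102.79 in⁴

Split into non-overlapping primitives; take the origin at the lower-left of the bounding box.
Bottom plate: 8.8 × 0.65, A = 5.72 in², y = 0.325 in, Ī = 0.2013917 in⁴.
Web plate: 0.5 × 7.6, A = 3.8 in², y = 4.45 in, Ī = 18.29067 in⁴.
Top plate: 2.4 × 0.5, A = 1.2 in², y = 8.5 in, Ī = 0.025 in⁴.
Centroid: ȳ = ΣA·y / ΣA = 2.702332 in.
Transfer each piece to the horizontal axis through the centroid using Ī + A·d² with d = y − 2.702332:
  bottom plate: d = -2.377332 in → contributes +32.52916 in⁴
  web plate: d = 1.747668 in → contributes +29.89717 in⁴
  top plate: d = 5.797668 in → contributes +40.36054 in⁴
Total I = 102.7869 in⁴.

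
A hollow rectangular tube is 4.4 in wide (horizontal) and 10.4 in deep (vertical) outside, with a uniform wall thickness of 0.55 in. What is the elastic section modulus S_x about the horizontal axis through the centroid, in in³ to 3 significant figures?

S_x ≈ 36.8 in³

Treat the section as a set of non-overlapping primitives; coordinates are from the bounding-box lower-left.
Outer rectangle: 4.4 × 10.4, A = 45.76 in², y = 5.2 in, Ī = 412.45 in⁴.
Inner void (subtracted): 3.3 × 9.3, A = 30.69 in², y = 5.2 in, Ī = 221.2 in⁴.
By symmetry the centroid is at mid-height, ȳ = 5.2 in.
All pieces are centred on the horizontal axis through the centroid, so I = ΣĪ (holes subtracted) = 191.25 in⁴.
Extreme fibre distance c = 5.2 in; S = I/c = 36.779 in³.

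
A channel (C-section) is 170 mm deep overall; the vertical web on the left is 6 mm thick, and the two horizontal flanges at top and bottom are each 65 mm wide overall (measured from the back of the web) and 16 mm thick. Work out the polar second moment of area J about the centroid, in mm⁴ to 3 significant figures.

Decompose the section into non-overlapping parts with the origin at the bottom-left of its bounding rectangle.
Web: 6 × 170, A = 1 020 mm², y = 85 mm, Ī = 2 456 500 mm⁴.
Top flange (beyond web): 59 × 16, A = 944 mm², y = 162 mm, Ī = 20 139 mm⁴.
Bottom flange (beyond web): 59 × 16, A = 944 mm², y = 8 mm, Ī = 20 139 mm⁴.
By symmetry the centroid is at mid-height, ȳ = 85 mm.
Transfer each piece to the centroidal x-axis using Ī + A·d² with d = y − 85:
  web: d = 0 mm → contributes +2 456 500 mm⁴
  top flange (beyond web): d = 77 mm → contributes +5 617 115 mm⁴
  bottom flange (beyond web): d = -77 mm → contributes +5 617 115 mm⁴
Total I = 13 690 729 mm⁴.
For the y-axis: x̄ = 24.1 mm.
Repeating about the centroidal y-axis gives I_y = 1 250 216 mm⁴.
Polar second moment: J = I_x + I_y = 14 940 945 mm⁴.

J ≈ 1.49 × 10⁷ mm⁴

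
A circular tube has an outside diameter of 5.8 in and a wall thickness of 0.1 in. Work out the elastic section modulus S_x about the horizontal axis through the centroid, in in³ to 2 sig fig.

S_x ≈ 2.5 in³

Split into non-overlapping primitives; take the origin at the lower-left of the bounding box.
Outer circle: ⌀5.8, A = 26.42 in², y = 2.9 in, Ī = 55.55 in⁴.
Bore (subtracted): ⌀5.6, A = 24.63 in², y = 2.9 in, Ī = 48.27 in⁴.
By symmetry the centroid is at mid-height, ȳ = 2.9 in.
All pieces are centred on the horizontal axis through the centroid, so I = ΣĪ (holes subtracted) = 7.275 in⁴.
Extreme fibre distance c = 2.9 in; S = I/c = 2.509 in³.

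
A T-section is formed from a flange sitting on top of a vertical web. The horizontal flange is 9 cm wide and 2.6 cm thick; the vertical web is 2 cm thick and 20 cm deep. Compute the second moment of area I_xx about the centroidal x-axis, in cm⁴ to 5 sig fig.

I_xx ≈ 3231.7 cm⁴

Split into non-overlapping primitives; take the origin at the lower-left of the bounding box.
Flange: 9 × 2.6, A = 23.4 cm², y = 21.3 cm, Ī = 13.182 cm⁴.
Web: 2 × 20, A = 40 cm², y = 10 cm, Ī = 1333.333 cm⁴.
Centroid: ȳ = ΣA·y / ΣA = 14.17066 cm.
Transfer each piece to the centroidal x-axis using Ī + A·d² with d = y − 14.17066:
  flange: d = 7.129338 cm → contributes +1202.544 cm⁴
  web: d = -4.170662 cm → contributes +2029.11 cm⁴
Total I = 3231.655 cm⁴.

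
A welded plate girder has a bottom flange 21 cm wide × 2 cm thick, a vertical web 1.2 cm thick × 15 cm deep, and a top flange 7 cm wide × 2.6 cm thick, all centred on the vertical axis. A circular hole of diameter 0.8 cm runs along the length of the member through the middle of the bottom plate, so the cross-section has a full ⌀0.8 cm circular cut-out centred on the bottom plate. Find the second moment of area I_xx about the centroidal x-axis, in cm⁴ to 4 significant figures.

Break the section into simple shapes (no overlaps), measuring from the bottom-left corner of the bounding box.
Bottom plate: 21 × 2, A = 42 cm², y = 1 cm, Ī = 14 cm⁴.
Web plate: 1.2 × 15, A = 18 cm², y = 9.5 cm, Ī = 337.5 cm⁴.
Top plate: 7 × 2.6, A = 18.2 cm², y = 18.3 cm, Ī = 10.2527 cm⁴.
Hole (subtracted): ⌀0.8, A = 0.502655 cm², y = 1 cm, Ī = 0.0201062 cm⁴.
Centroid: ȳ = ΣA·y / ΣA = 7.02157 cm.
Transfer each piece to the centroidal x-axis using Ī + A·d² with d = y − 7.02157:
  bottom plate: d = -6.02157 cm → contributes +1536.89 cm⁴
  web plate: d = 2.47843 cm → contributes +448.067 cm⁴
  top plate: d = 11.2784 cm → contributes +2325.35 cm⁴
  hole: d = -6.02157 cm → contributes −18.246 cm⁴
Total I = 4292.06 cm⁴.

I_xx ≈ 4292 cm⁴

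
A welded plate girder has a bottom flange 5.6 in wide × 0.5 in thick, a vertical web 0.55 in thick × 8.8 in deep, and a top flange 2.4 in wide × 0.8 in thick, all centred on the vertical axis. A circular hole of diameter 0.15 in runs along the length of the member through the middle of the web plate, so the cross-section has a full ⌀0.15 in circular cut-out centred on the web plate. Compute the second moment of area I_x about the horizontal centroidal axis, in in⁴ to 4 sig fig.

Treat the section as a set of non-overlapping primitives; coordinates are from the bounding-box lower-left.
Bottom plate: 5.6 × 0.5, A = 2.8 in², y = 0.25 in, Ī = 0.0583333 in⁴.
Web plate: 0.55 × 8.8, A = 4.84 in², y = 4.9 in, Ī = 31.2341 in⁴.
Top plate: 2.4 × 0.8, A = 1.92 in², y = 9.7 in, Ī = 0.1024 in⁴.
Hole (subtracted): ⌀0.15, A = 0.0176715 in², y = 4.9 in, Ī = 0.0000248505 in⁴.
Centroid: ȳ = ΣA·y / ΣA = 4.50136 in.
Transfer each piece to the horizontal centroidal axis using Ī + A·d² with d = y − 4.50136:
  bottom plate: d = -4.25136 in → contributes +50.6656 in⁴
  web plate: d = 0.398645 in → contributes +32.0033 in⁴
  top plate: d = 5.19864 in → contributes +51.9921 in⁴
  hole: d = 0.398645 in → contributes −0.00283316 in⁴
Total I = 134.658 in⁴.

I_x ≈ 134.7 in⁴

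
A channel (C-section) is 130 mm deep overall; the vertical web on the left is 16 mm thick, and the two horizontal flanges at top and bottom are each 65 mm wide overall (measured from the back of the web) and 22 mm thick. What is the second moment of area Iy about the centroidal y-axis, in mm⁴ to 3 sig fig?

Iy ≈ 1.59 × 10⁶ mm⁴

Decompose the section into non-overlapping parts with the origin at the bottom-left of its bounding rectangle.
Web: 16 × 130, A = 2 080 mm², x = 8 mm, Ī = 44 373 mm⁴.
Top flange (beyond web): 49 × 22, A = 1 078 mm², x = 40.5 mm, Ī = 215 690 mm⁴.
Bottom flange (beyond web): 49 × 22, A = 1 078 mm², x = 40.5 mm, Ī = 215 690 mm⁴.
Centroid: x̄ = ΣA·x / ΣA = 24.542 mm.
Transfer each piece to the centroidal y-axis using Ī + A·d² with d = x − 24.542:
  web: d = -16.542 mm → contributes +613 509 mm⁴
  top flange (beyond web): d = 15.958 mm → contributes +490 226 mm⁴
  bottom flange (beyond web): d = 15.958 mm → contributes +490 226 mm⁴
Total I = 1 593 962 mm⁴.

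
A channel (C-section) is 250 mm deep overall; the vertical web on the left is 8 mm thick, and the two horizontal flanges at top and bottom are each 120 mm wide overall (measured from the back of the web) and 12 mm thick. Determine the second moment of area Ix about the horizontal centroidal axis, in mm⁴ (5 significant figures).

Decompose the section into non-overlapping parts with the origin at the bottom-left of its bounding rectangle.
Web: 8 × 250, A = 2 000 mm², y = 125 mm, Ī = 10 416 667 mm⁴.
Top flange (beyond web): 112 × 12, A = 1 344 mm², y = 244 mm, Ī = 16 128 mm⁴.
Bottom flange (beyond web): 112 × 12, A = 1 344 mm², y = 6 mm, Ī = 16 128 mm⁴.
By symmetry the centroid is at mid-height, ȳ = 125 mm.
Transfer each piece to the horizontal centroidal axis using Ī + A·d² with d = y − 125:
  web: d = 0 mm → contributes +10 416 667 mm⁴
  top flange (beyond web): d = 119 mm → contributes +19 048 512 mm⁴
  bottom flange (beyond web): d = -119 mm → contributes +19 048 512 mm⁴
Total I = 48 513 691 mm⁴.

Ix ≈ 4.8514 × 10⁷ mm⁴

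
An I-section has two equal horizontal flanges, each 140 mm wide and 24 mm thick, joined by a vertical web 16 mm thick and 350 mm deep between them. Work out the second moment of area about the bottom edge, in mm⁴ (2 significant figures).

I_base ≈ 7.8 × 10⁸ mm⁴

Break the section into simple shapes (no overlaps), measuring from the bottom-left corner of the bounding box.
Bottom flange: 140 × 24, A = 3 360 mm², y = 12 mm, Ī = 161 280 mm⁴.
Web: 16 × 350, A = 5 600 mm², y = 199 mm, Ī = 57 166 667 mm⁴.
Top flange: 140 × 24, A = 3 360 mm², y = 386 mm, Ī = 161 280 mm⁴.
Transfer each piece to the base of the section using Ī + A·d² with d = y − 0:
  bottom flange: d = 12 mm → contributes +645 120 mm⁴
  web: d = 199 mm → contributes +278 932 267 mm⁴
  top flange: d = 386 mm → contributes +500 787 840 mm⁴
Total I = 780 365 227 mm⁴.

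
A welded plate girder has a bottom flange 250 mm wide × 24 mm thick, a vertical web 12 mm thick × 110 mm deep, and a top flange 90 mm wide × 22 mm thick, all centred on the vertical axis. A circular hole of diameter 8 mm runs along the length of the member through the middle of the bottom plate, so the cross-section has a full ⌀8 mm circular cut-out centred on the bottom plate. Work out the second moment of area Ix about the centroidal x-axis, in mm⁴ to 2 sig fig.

Decompose the section into non-overlapping parts with the origin at the bottom-left of its bounding rectangle.
Bottom plate: 250 × 24, A = 6 000 mm², y = 12 mm, Ī = 288 000 mm⁴.
Web plate: 12 × 110, A = 1 320 mm², y = 79 mm, Ī = 1 331 000 mm⁴.
Top plate: 90 × 22, A = 1 980 mm², y = 145 mm, Ī = 79 860 mm⁴.
Hole (subtracted): ⌀8, A = 50.27 mm², y = 12 mm, Ī = 201.1 mm⁴.
Centroid: ȳ = ΣA·y / ΣA = 50.03 mm.
Transfer each piece to the centroidal x-axis using Ī + A·d² with d = y − 50.03:
  bottom plate: d = -38.03 mm → contributes +8 966 307 mm⁴
  web plate: d = 28.97 mm → contributes +2 438 720 mm⁴
  top plate: d = 94.97 mm → contributes +17 937 564 mm⁴
  hole: d = -38.03 mm → contributes −72 904 mm⁴
Total I = 29 269 686 mm⁴.

Ix ≈ 2.9 × 10⁷ mm⁴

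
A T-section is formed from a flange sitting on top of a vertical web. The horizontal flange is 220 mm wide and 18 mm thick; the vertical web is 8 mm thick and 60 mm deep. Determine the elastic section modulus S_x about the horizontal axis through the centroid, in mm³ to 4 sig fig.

Break the section into simple shapes (no overlaps), measuring from the bottom-left corner of the bounding box.
Flange: 220 × 18, A = 3 960 mm², y = 69 mm, Ī = 106 920 mm⁴.
Web: 8 × 60, A = 480 mm², y = 30 mm, Ī = 144 000 mm⁴.
Centroid: ȳ = ΣA·y / ΣA = 64.7838 mm.
Transfer each piece to the horizontal axis through the centroid using Ī + A·d² with d = y − 64.7838:
  flange: d = 4.21622 mm → contributes +177 315 mm⁴
  web: d = -34.7838 mm → contributes +724 758 mm⁴
Total I = 902 072 mm⁴.
Extreme fibre distance c = 64.7838 mm; S = I/c = 13924.4 mm³.

S_x ≈ 1.392 × 10⁴ mm³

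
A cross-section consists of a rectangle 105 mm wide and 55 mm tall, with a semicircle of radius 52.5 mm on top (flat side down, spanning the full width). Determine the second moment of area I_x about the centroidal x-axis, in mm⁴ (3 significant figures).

I_x ≈ 8.42 × 10⁶ mm⁴

Decompose the section into non-overlapping parts with the origin at the bottom-left of its bounding rectangle.
Rectangular body: 105 × 55, A = 5 775 mm², y = 27.5 mm, Ī = 1 455 781 mm⁴.
Semicircular cap: semicircle r = 52.5, A = 4329.5 mm², y = 77.282 mm, Ī = 833 814 mm⁴.
Centroid: ȳ = ΣA·y / ΣA = 48.83 mm.
Transfer each piece to the centroidal x-axis using Ī + A·d² with d = y − 48.83:
  rectangular body: d = -21.33 mm → contributes +4 083 253 mm⁴
  semicircular cap: d = 28.452 mm → contributes +4 338 519 mm⁴
Total I = 8 421 772 mm⁴.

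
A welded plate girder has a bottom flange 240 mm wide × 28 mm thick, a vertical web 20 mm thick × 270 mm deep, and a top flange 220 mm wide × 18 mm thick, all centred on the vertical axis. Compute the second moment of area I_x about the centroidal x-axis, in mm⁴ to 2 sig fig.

I_x ≈ 2.5 × 10⁸ mm⁴

Treat the section as a set of non-overlapping primitives; coordinates are from the bounding-box lower-left.
Bottom plate: 240 × 28, A = 6 720 mm², y = 14 mm, Ī = 439 040 mm⁴.
Web plate: 20 × 270, A = 5 400 mm², y = 163 mm, Ī = 32 805 000 mm⁴.
Top plate: 220 × 18, A = 3 960 mm², y = 307 mm, Ī = 106 920 mm⁴.
Centroid: ȳ = ΣA·y / ΣA = 136.2 mm.
Transfer each piece to the centroidal x-axis using Ī + A·d² with d = y − 136.2:
  bottom plate: d = -122.2 mm → contributes +100 777 920 mm⁴
  web plate: d = 26.81 mm → contributes +36 685 224 mm⁴
  top plate: d = 170.8 mm → contributes +115 638 651 mm⁴
Total I = 253 101 795 mm⁴.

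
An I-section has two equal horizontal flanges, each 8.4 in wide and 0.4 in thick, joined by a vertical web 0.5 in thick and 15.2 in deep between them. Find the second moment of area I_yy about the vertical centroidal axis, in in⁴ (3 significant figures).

I_yy ≈ 39.7 in⁴

Treat the section as a set of non-overlapping primitives; coordinates are from the bounding-box lower-left.
Bottom flange: 8.4 × 0.4, A = 3.36 in², x = 4.2 in, Ī = 19.757 in⁴.
Web: 0.5 × 15.2, A = 7.6 in², x = 4.2 in, Ī = 0.15833 in⁴.
Top flange: 8.4 × 0.4, A = 3.36 in², x = 4.2 in, Ī = 19.757 in⁴.
By symmetry the centroid is at mid-width, x̄ = 4.2 in.
All pieces are centred on the vertical centroidal axis, so I = ΣĪ = 39.672 in⁴.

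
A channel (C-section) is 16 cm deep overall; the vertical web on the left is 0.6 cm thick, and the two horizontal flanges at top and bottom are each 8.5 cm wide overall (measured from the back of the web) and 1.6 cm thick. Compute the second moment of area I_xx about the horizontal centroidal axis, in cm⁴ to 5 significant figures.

Decompose the section into non-overlapping parts with the origin at the bottom-left of its bounding rectangle.
Web: 0.6 × 16, A = 9.6 cm², y = 8 cm, Ī = 204.8 cm⁴.
Top flange (beyond web): 7.9 × 1.6, A = 12.64 cm², y = 15.2 cm, Ī = 2.696533 cm⁴.
Bottom flange (beyond web): 7.9 × 1.6, A = 12.64 cm², y = 0.8 cm, Ī = 2.696533 cm⁴.
By symmetry the centroid is at mid-height, ȳ = 8 cm.
Transfer each piece to the horizontal centroidal axis using Ī + A·d² with d = y − 8:
  web: d = 0 cm → contributes +204.8 cm⁴
  top flange (beyond web): d = 7.2 cm → contributes +657.9541 cm⁴
  bottom flange (beyond web): d = -7.2 cm → contributes +657.9541 cm⁴
Total I = 1520.708 cm⁴.

I_xx ≈ 1520.7 cm⁴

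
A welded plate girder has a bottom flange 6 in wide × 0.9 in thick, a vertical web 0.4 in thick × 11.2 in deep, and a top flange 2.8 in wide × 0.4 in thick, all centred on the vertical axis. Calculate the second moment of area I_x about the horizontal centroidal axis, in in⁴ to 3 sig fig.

Split into non-overlapping primitives; take the origin at the lower-left of the bounding box.
Bottom plate: 6 × 0.9, A = 5.4 in², y = 0.45 in, Ī = 0.3645 in⁴.
Web plate: 0.4 × 11.2, A = 4.48 in², y = 6.5 in, Ī = 46.831 in⁴.
Top plate: 2.8 × 0.4, A = 1.12 in², y = 12.3 in, Ī = 0.014933 in⁴.
Centroid: ȳ = ΣA·y / ΣA = 4.1205 in.
Transfer each piece to the horizontal centroidal axis using Ī + A·d² with d = y − 4.1205:
  bottom plate: d = -3.6705 in → contributes +73.118 in⁴
  web plate: d = 2.3795 in → contributes +72.196 in⁴
  top plate: d = 8.1795 in → contributes +74.947 in⁴
Total I = 220.26 in⁴.

I_x ≈ 220 in⁴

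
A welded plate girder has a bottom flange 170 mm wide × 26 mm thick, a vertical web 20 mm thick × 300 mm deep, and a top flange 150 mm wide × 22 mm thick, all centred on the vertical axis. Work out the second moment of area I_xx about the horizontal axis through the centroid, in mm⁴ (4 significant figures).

I_xx ≈ 2.457 × 10⁸ mm⁴

Split into non-overlapping primitives; take the origin at the lower-left of the bounding box.
Bottom plate: 170 × 26, A = 4 420 mm², y = 13 mm, Ī = 248 993 mm⁴.
Web plate: 20 × 300, A = 6 000 mm², y = 176 mm, Ī = 45 000 000 mm⁴.
Top plate: 150 × 22, A = 3 300 mm², y = 337 mm, Ī = 133 100 mm⁴.
Centroid: ȳ = ΣA·y / ΣA = 162.213 mm.
Transfer each piece to the horizontal axis through the centroid using Ī + A·d² with d = y − 162.213:
  bottom plate: d = -149.213 mm → contributes +98 657 942 mm⁴
  web plate: d = 13.7872 mm → contributes +46 140 517 mm⁴
  top plate: d = 174.787 mm → contributes +100 949 933 mm⁴
Total I = 245 748 392 mm⁴.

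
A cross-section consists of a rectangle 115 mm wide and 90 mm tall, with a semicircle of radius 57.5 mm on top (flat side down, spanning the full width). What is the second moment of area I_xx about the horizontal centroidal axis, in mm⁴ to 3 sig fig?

Split into non-overlapping primitives; take the origin at the lower-left of the bounding box.
Rectangular body: 115 × 90, A = 10 350 mm², y = 45 mm, Ī = 6 986 250 mm⁴.
Semicircular cap: semicircle r = 57.5, A = 5193.4 mm², y = 114.4 mm, Ī = 1 199 785 mm⁴.
Centroid: ȳ = ΣA·y / ΣA = 68.189 mm.
Transfer each piece to the horizontal centroidal axis using Ī + A·d² with d = y − 68.189:
  rectangular body: d = -23.189 mm → contributes +12 551 989 mm⁴
  semicircular cap: d = 46.214 mm → contributes +12 291 729 mm⁴
Total I = 24 843 718 mm⁴.

I_xx ≈ 2.48 × 10⁷ mm⁴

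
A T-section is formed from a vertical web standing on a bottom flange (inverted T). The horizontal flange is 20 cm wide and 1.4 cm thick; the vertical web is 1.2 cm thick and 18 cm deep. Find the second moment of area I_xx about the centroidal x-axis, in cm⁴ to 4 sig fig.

I_xx ≈ 1735 cm⁴

Split into non-overlapping primitives; take the origin at the lower-left of the bounding box.
Flange: 20 × 1.4, A = 28 cm², y = 0.7 cm, Ī = 4.57333 cm⁴.
Web: 1.2 × 18, A = 21.6 cm², y = 10.4 cm, Ī = 583.2 cm⁴.
Centroid: ȳ = ΣA·y / ΣA = 4.92419 cm.
Transfer each piece to the centroidal x-axis using Ī + A·d² with d = y − 4.92419:
  flange: d = -4.22419 cm → contributes +504.2 cm⁴
  web: d = 5.47581 cm → contributes +1230.86 cm⁴
Total I = 1735.06 cm⁴.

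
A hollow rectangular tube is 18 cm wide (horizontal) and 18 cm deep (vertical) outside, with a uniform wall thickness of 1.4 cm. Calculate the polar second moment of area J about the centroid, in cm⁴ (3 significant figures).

J ≈ 8600 cm⁴

Break the section into simple shapes (no overlaps), measuring from the bottom-left corner of the bounding box.
Outer rectangle: 18 × 18, A = 324 cm², y = 9 cm, Ī = 8 748 cm⁴.
Inner void (subtracted): 15.2 × 15.2, A = 231.04 cm², y = 9 cm, Ī = 4448.3 cm⁴.
By symmetry the centroid is at mid-height, ȳ = 9 cm.
All pieces are centred on the centroidal x-axis, so I = ΣĪ (holes subtracted) = 4299.7 cm⁴.
Repeating about the centroidal y-axis gives I_y = 4299.7 cm⁴.
Polar second moment: J = I_x + I_y = 8599.4 cm⁴.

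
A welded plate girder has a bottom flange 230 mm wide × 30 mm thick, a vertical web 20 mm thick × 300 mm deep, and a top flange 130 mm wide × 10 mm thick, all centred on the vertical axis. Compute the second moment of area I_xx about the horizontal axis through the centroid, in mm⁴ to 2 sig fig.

I_xx ≈ 2.0 × 10⁸ mm⁴

Decompose the section into non-overlapping parts with the origin at the bottom-left of its bounding rectangle.
Bottom plate: 230 × 30, A = 6 900 mm², y = 15 mm, Ī = 517 500 mm⁴.
Web plate: 20 × 300, A = 6 000 mm², y = 180 mm, Ī = 45 000 000 mm⁴.
Top plate: 130 × 10, A = 1 300 mm², y = 335 mm, Ī = 10 833 mm⁴.
Centroid: ȳ = ΣA·y / ΣA = 114 mm.
Transfer each piece to the horizontal axis through the centroid using Ī + A·d² with d = y − 114:
  bottom plate: d = -99.01 mm → contributes +68 163 644 mm⁴
  web plate: d = 65.99 mm → contributes +71 124 846 mm⁴
  top plate: d = 221 mm → contributes +63 496 041 mm⁴
Total I = 202 784 531 mm⁴.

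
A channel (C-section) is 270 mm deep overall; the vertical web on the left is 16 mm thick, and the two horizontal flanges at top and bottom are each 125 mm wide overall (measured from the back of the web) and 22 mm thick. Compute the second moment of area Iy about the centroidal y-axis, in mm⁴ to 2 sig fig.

Iy ≈ 1.4 × 10⁷ mm⁴

Decompose the section into non-overlapping parts with the origin at the bottom-left of its bounding rectangle.
Web: 16 × 270, A = 4 320 mm², x = 8 mm, Ī = 92 160 mm⁴.
Top flange (beyond web): 109 × 22, A = 2 398 mm², x = 70.5 mm, Ī = 2 374 220 mm⁴.
Bottom flange (beyond web): 109 × 22, A = 2 398 mm², x = 70.5 mm, Ī = 2 374 220 mm⁴.
Centroid: x̄ = ΣA·x / ΣA = 40.88 mm.
Transfer each piece to the centroidal y-axis using Ī + A·d² with d = x − 40.88:
  web: d = -32.88 mm → contributes +4 762 984 mm⁴
  top flange (beyond web): d = 29.62 mm → contributes +4 477 844 mm⁴
  bottom flange (beyond web): d = 29.62 mm → contributes +4 477 844 mm⁴
Total I = 13 718 671 mm⁴.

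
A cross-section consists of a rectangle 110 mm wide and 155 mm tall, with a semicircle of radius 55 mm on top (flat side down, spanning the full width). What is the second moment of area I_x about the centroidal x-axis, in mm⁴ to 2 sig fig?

Treat the section as a set of non-overlapping primitives; coordinates are from the bounding-box lower-left.
Rectangular body: 110 × 155, A = 17 050 mm², y = 77.5 mm, Ī = 34 135 521 mm⁴.
Semicircular cap: semicircle r = 55, A = 4 752 mm², y = 178.3 mm, Ī = 1 004 345 mm⁴.
Centroid: ȳ = ΣA·y / ΣA = 99.48 mm.
Transfer each piece to the centroidal x-axis using Ī + A·d² with d = y − 99.48:
  rectangular body: d = -21.98 mm → contributes +42 371 684 mm⁴
  semicircular cap: d = 78.86 mm → contributes +30 557 516 mm⁴
Total I = 72 929 200 mm⁴.

I_x ≈ 7.3 × 10⁷ mm⁴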